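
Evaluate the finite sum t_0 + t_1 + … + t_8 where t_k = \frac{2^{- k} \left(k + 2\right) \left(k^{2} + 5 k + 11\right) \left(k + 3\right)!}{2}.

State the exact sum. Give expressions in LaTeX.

r(k) = (k + 3)*(k + 4)*(5*k + (k + 1)**2 + 16)/(2*(k + 2)*(k**2 + 5*k + 11)) after simplifying.
Gosper form: A/B · C(k+1)/C(k) with A=k/2 + 2, B=1, C=k**3 + 7*k**2 + 21*k + 22.
Need (k/2 + 2)·f(k+1) − (1)·f(k) = k**3 + 7*k**2 + 21*k + 22.
Degrees (1,0,3) ⇒ d ≤ 2.
Coefficient equations give f(k) = 2*(k**2 + 3*k + 3).
So s_k = (B(k−1)f/C)·t_k = (2*(k**2 + 3*k + 3)/((k + 2)*(k**2 + 5*k + 11)))·t_k = (k**2 + 3*k + 3)*factorial(k + 3)/2**k.
Verify: (k + 2)*(k**2 + 5*k + 11)*factorial(k + 3)/(2*2**k) matches t_k.
Evaluate s at k=9 and k=0: 103846050 and 18; difference 103846032.

Σ = 103846032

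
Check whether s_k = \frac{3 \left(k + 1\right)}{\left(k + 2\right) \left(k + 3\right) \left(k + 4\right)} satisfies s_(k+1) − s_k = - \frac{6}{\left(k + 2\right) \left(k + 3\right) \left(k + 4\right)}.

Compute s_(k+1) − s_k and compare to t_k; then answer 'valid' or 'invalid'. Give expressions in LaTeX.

s_(k+1) = 3*(k + 2)/((k + 3)*(k + 4)*(k + 5))
s_(k+1) − s_k = 3*(-2*k - 1)/(k**4 + 14*k**3 + 71*k**2 + 154*k + 120)
(s_(k+1) − s_k) − t_k = 27/(k**4 + 14*k**3 + 71*k**2 + 154*k + 120)

Invalid: residual \frac{27}{k^{4} + 14 k^{3} + 71 k^{2} + 154 k + 120} ≠ 0.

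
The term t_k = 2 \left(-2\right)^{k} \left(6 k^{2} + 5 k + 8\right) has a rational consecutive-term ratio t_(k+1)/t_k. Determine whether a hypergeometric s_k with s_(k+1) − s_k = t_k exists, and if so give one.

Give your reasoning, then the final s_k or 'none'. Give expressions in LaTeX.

The ratio is 2*(-6*k**2 - 17*k - 19)/(6*k**2 + 5*k + 8).
So A=-2 and B=1, with C=k**2 + 5*k/6 + 4/3.
Need (-2)·f(k+1) − (1)·f(k) = k**2 + 5*k/6 + 4/3.
From deg A=0, deg B=0, deg C=2: d=2.
Solving with deg f ≤ 2: f(k) = -(2*k**2 - k + 2)/6.
R(k) = B(k−1)·f(k)/C(k) = -(2*k**2 - k + 2)/(6*k**2 + 5*k + 8); s_k = R·t_k = (-2)**(k + 1)*(2*k**2 - k + 2).
Δs = 2*(-2)**k*(6*k**2 + 5*k + 8), as required.

s_k = \left(-2\right)^{k + 1} \left(2 k^{2} - k + 2\right)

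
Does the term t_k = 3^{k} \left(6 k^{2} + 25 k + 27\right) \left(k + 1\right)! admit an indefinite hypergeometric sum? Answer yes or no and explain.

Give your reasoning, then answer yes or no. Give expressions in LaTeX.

Yes. s_k = 3^{k} \left(2 k + 3\right) \left(k + 1\right)!.

t_(k+1)/t_k = 3*(6*k**3 + 49*k**2 + 132*k + 116)/(6*k**2 + 25*k + 27).
Normal form (A,B,C) = (3*k + 6, 1, k**2 + 25*k/6 + 9/2).
Set up (3*k + 6)·f(k+1) − (1)·f(k) − (k**2 + 25*k/6 + 9/2) = 0.
Bound: deg f ≤ 1.
Solving with deg f ≤ 1: f(k) = (2*k + 3)/6.
R(k) = B(k−1)·f(k)/C(k) = (2*k + 3)/(6*k**2 + 25*k + 27); s_k = R·t_k = 3**k*(2*k + 3)*factorial(k + 1).
Δs = 3**k*(6*k**2 + 25*k + 27)*factorial(k + 1), as required.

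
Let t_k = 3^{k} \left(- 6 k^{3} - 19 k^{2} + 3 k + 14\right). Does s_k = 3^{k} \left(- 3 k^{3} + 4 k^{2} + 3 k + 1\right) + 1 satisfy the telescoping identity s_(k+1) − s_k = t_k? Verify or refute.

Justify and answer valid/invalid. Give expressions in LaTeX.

valid; difference matches t_k

s_(k+1) = 3**(k + 1)*(3*k - 3*(k + 1)**3 + 4*(k + 1)**2 + 4) + 1
s_(k+1) − s_k = 3**k*(-6*k**3 - 19*k**2 + 3*k + 14)
(s_(k+1) − s_k) − t_k = 0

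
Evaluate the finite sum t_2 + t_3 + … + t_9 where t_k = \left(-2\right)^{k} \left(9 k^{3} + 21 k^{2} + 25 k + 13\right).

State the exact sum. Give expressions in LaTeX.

Σ = -3185540

Compute t_(k+1)/t_k: get 2*(-9*k**3 - 48*k**2 - 94*k - 68)/(9*k**3 + 21*k**2 + 25*k + 13).
So A=-2 and B=1, with C=k**3 + 7*k**2/3 + 25*k/9 + 13/9.
Set up (-2)·f(k+1) − (1)·f(k) − (k**3 + 7*k**2/3 + 25*k/9 + 13/9) = 0.
From deg A=0, deg B=0, deg C=3: d=3.
Solve for f: f(k) = -(3*k**3 + k**2 + k + 1)/9 (degree 3 ≤ 3).
Certificate R = B(k−1)f/C = -(3*k**3 + k**2 + k + 1)/((k + 1)*(9*k**2 + 12*k + 13)) gives s_k = (-2)**k*(-3*k**3 - k**2 - k - 1).
Verify: (-2)**k*(9*k**3 + 21*k**2 + 25*k + 13) matches t_k.
Evaluate s at k=10 and k=2: -3185664 and -124; difference -3185540.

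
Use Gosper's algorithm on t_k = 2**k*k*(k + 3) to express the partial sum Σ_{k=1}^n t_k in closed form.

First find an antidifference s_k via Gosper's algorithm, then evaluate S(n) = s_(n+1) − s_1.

The ratio is 2*(k + 1)*(k + 4)/(k*(k + 3)).
Normal form (A,B,C) = (2, 1, k**2 + 3*k).
Need (2)·f(k+1) − (1)·f(k) = k**2 + 3*k.
deg f ≤ 2 (via 0,0,2).
Coefficient equations give f(k) = k*(k - 1).
So s_k = (B(k−1)f/C)·t_k = ((k - 1)/(k + 3))·t_k = 2**k*k*(k - 1).
Δs = 2**k*k*(k + 3), as required.
Telescope: S(n) = s_(n+1) − s_(1) = 2**(n + 1)*n*(n + 1) − (0) = 2**(n + 1)*n*(n + 1).

S(n) = 2**(n + 1)*n*(n + 1)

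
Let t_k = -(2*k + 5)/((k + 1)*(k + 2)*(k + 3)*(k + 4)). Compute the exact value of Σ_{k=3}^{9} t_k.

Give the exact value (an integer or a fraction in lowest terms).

r(k) = (k + 1)*(2*k + 7)/((k + 5)*(2*k + 5)) after simplifying.
Gosper form: A/B · C(k+1)/C(k) with A=k + 1, B=k + 5, C=k + 5/2.
Solve (k + 1)·f(k+1) − (k + 4)·f(k) = k + 5/2.
From deg A=1, deg B=1, deg C=1: d=3.
A polynomial solution: f(k) = k*(k + 2)*(k + 4)/6.
R(k) = B(k−1)·f(k)/C(k) = k*(k + 2)*(k + 4)**2/(3*(2*k + 5)); s_k = R·t_k = k*(-k - 4)/(3*(k**2 + 4*k + 3)).
Check: Δs_k = (-2*k - 5)/(k**4 + 10*k**3 + 35*k**2 + 50*k + 24). ✓
Sum = s_(10) − s_(3); s_(10) = -140/429, s_(3) = -7/24 ⇒ -119/3432.

Σ = -119/3432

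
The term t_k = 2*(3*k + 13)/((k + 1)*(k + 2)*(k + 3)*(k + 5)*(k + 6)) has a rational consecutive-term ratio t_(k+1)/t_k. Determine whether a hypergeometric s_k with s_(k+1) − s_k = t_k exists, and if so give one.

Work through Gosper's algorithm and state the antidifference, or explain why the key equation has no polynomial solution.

s_k = k*(k**2 + 8*k + 17)/(5*(k**3 + 8*k**2 + 17*k + 10))

Ratio r(k) = (k + 1)*(k + 5)*(3*k + 16)/((k + 4)*(k + 7)*(3*k + 13)).
Gosper form: A/B · C(k+1)/C(k) with A=k + 1, B=k + 7, C=k**2 + 25*k/3 + 52/3.
f must satisfy (k + 1)·f(k+1) − (k + 6)·f(k) = k**2 + 25*k/3 + 52/3.
From deg A=1, deg B=1, deg C=2: d=5.
A polynomial solution: f(k) = k*(k + 3)*(k + 4)*(k**2 + 8*k + 17)/30.
So s_k = (B(k−1)f/C)·t_k = (k*(k + 3)*(k + 6)*(k**2 + 8*k + 17)/(10*(3*k + 13)))·t_k = k*(k**2 + 8*k + 17)/(5*(k**3 + 8*k**2 + 17*k + 10)).
Check: Δs_k = 2*(3*k + 13)/(k**5 + 17*k**4 + 107*k**3 + 307*k**2 + 396*k + 180). ✓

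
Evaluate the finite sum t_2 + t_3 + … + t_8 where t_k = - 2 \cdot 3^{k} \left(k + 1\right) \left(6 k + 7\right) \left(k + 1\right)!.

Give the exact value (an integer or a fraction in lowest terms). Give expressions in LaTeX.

Step 1: r(k) = (k + 2)**2*(18*k + 39)/((k + 1)*(6*k + 7)).
Normal form (A,B,C) = (3*k + 6, 1, k**2 + 13*k/6 + 7/6).
Key eq: (3*k + 6)·f(k+1) = (1)·f(k) + (k**2 + 13*k/6 + 7/6).
Degrees (1,0,2) ⇒ d ≤ 1.
Match coefficients ⇒ f(k) = (2*k - 1)/6.
So s_k = (B(k−1)f/C)·t_k = ((2*k - 1)/((k + 1)*(6*k + 7)))·t_k = -2*3**k*(2*k - 1)*factorial(k + 1).
Verify: -2*3**k*(k + 1)*(6*k + 7)*factorial(k + 1) matches t_k.
Telescoping: Σ = s_(9) − s_(2) = -2428472793600 − (-324) = -2428472793276.

Σ = -2428472793276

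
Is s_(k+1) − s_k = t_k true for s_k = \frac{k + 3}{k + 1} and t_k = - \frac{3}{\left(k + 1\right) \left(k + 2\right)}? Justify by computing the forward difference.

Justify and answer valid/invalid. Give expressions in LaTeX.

s_(k+1) = (k + 4)/(k + 2)
s_(k+1) − s_k = -2/(k**2 + 3*k + 2)
(s_(k+1) − s_k) − t_k = 1/(k**2 + 3*k + 2)

Invalid: residual \frac{1}{k^{2} + 3 k + 2} ≠ 0.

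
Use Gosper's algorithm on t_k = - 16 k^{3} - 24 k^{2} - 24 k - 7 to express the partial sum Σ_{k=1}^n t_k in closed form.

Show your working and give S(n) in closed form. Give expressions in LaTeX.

r(k) = (16*k**3 + 72*k**2 + 120*k + 71)/(16*k**3 + 24*k**2 + 24*k + 7) after simplifying.
So A=1 and B=1, with C=k**3 + 3*k**2/2 + 3*k/2 + 7/16.
Key eq: (1)·f(k+1) = (1)·f(k) + (k**3 + 3*k**2/2 + 3*k/2 + 7/16).
Degrees (0,0,3) ⇒ d ≤ 4.
Solve for f: f(k) = k*(4*k**3 + 4*k - 1)/16 (degree 4 ≤ 4).
Get s_k = R·t_k = k*(-4*k**3 - 4*k + 1) with R(k) = B(k−1)f(k)/C(k) = k*(4*k**3 + 4*k - 1)/(16*k**3 + 24*k**2 + 24*k + 7).
Δs = -16*k**3 - 24*k**2 - 24*k - 7, as required.
s_(n+1) = -4*n**4 - 16*n**3 - 28*n**2 - 23*n - 7 and s_(1) = -7, so S(n) = n*(-4*n**3 - 16*n**2 - 28*n - 23).

S(n) = n \left(- 4 n^{3} - 16 n^{2} - 28 n - 23\right)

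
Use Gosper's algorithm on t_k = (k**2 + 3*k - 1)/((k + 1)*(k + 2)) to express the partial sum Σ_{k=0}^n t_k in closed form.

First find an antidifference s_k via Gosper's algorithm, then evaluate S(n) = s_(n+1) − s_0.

Ratio r(k) = (k + 1)*(3*k + (k + 1)**2 + 2)/((k + 3)*(k**2 + 3*k - 1)).
So A=k + 1 and B=k + 3, with C=k**2 + 3*k - 1.
Key eq: (k + 1)·f(k+1) = (k + 2)·f(k) + (k**2 + 3*k - 1).
deg f ≤ 2 (via 1,1,2).
Solve for f: f(k) = k*(k - 2) (degree 2 ≤ 2).
R(k) = B(k−1)·f(k)/C(k) = k*(k - 2)*(k + 2)/(k**2 + 3*k - 1); s_k = R·t_k = k*(k - 2)/(k + 1).
Verify: (k**2 + 3*k - 1)/(k**2 + 3*k + 2) matches t_k.
s_(n+1) = (n**2 - 1)/(n + 2) and s_(0) = 0, so S(n) = (n**2 - 1)/(n + 2).

S(n) = (n**2 - 1)/(n + 2)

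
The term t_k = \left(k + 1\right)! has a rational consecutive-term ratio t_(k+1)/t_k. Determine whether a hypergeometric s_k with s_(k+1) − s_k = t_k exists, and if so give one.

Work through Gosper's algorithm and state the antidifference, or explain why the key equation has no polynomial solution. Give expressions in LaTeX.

Compute t_(k+1)/t_k: get k + 2.
A = k + 2, B = 1, C = 1.
Need (k + 2)·f(k+1) − (1)·f(k) = 1.
From deg A=1, deg B=0, deg C=0: d=-1.
deg f ≤ -1 is impossible — no certificate.

none — t_k is not Gosper-summable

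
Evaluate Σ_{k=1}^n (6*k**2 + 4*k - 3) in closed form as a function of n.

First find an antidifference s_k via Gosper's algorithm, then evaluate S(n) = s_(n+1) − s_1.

t_(k+1)/t_k = (6*k**2 + 16*k + 7)/(6*k**2 + 4*k - 3).
Normal form (A,B,C) = (1, 1, k**2 + 2*k/3 - 1/2).
Set up (1)·f(k+1) − (1)·f(k) − (k**2 + 2*k/3 - 1/2) = 0.
Degrees (0,0,2) ⇒ d ≤ 3.
Coefficient equations give f(k) = k*(2*k**2 - k - 4)/6.
R(k) = B(k−1)·f(k)/C(k) = k*(2*k**2 - k - 4)/(6*k**2 + 4*k - 3); s_k = R·t_k = k*(2*k**2 - k - 4).
s_(k+1) − s_k = 6*k**2 + 4*k - 3 = t_k.
s_(n+1) = 2*n**3 + 5*n**2 - 3 and s_(1) = -3, so S(n) = n**2*(2*n + 5).

S(n) = n**2*(2*n + 5)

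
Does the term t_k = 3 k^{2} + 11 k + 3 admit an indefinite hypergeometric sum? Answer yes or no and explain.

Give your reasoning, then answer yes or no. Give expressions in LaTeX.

Yes. s_k = k \left(k^{2} + 4 k - 2\right).

t_(k+1)/t_k = (3*k**2 + 17*k + 17)/(3*k**2 + 11*k + 3).
Factor: A=1; B=1; C=k**2 + 11*k/3 + 1.
Key eq: (1)·f(k+1) = (1)·f(k) + (k**2 + 11*k/3 + 1).
Bound: deg f ≤ 3.
A polynomial solution: f(k) = k*(k**2 + 4*k - 2)/3.
R(k) = B(k−1)·f(k)/C(k) = k*(k**2 + 4*k - 2)/(3*k**2 + 11*k + 3); s_k = R·t_k = k*(k**2 + 4*k - 2).
Check: Δs_k = 3*k**2 + 11*k + 3. ✓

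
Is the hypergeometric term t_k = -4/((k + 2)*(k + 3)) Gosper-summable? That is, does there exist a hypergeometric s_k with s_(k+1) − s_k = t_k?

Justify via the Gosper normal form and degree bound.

Step 1: r(k) = (k + 2)/(k + 4).
So A=k + 2 and B=k + 4, with C=1.
Set up (k + 2)·f(k+1) − (k + 3)·f(k) − (1) = 0.
Degrees (1,1,0) ⇒ d ≤ 1.
Match coefficients ⇒ f(k) = k/2.
R(k) = B(k−1)·f(k)/C(k) = k*(k + 3)/2; s_k = R·t_k = -2*k/(k + 2).
Verify: -4/(k**2 + 5*k + 6) matches t_k.

Yes. s_k = -2*k/(k + 2).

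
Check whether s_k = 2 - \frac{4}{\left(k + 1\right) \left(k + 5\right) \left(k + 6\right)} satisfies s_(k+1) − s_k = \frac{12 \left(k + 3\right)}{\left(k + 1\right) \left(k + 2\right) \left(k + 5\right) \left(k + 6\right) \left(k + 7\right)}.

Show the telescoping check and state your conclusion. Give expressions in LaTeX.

s_(k+1) = 2 - 4/((k + 2)*(k + 6)*(k + 7))
s_(k+1) − s_k = 12*(k + 3)/(k**5 + 21*k**4 + 163*k**3 + 567*k**2 + 844*k + 420)
(s_(k+1) − s_k) − t_k = 0

valid (s_(k+1) − s_k reduces to t_k)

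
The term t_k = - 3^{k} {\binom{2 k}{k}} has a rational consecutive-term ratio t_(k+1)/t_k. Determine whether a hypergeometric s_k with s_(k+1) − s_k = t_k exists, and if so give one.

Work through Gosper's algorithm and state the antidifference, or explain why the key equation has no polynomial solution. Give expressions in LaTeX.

not Gosper-summable; s_k does not exist

The ratio is 6*(2*k + 1)/(k + 1).
Take A(k)=12*k + 6, B(k)=k + 1, C(k)=1.
Key eq: (12*k + 6)·f(k+1) = (k)·f(k) + (1).
deg f ≤ -1 (via 1,1,0).
Negative degree bound (-1): no f exists, t_k not Gosper-summable.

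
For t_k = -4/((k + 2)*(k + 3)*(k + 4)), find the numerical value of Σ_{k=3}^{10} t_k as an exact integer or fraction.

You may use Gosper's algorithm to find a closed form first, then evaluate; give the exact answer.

Step 1: r(k) = (k + 2)/(k + 5).
So A=k + 2 and B=k + 5, with C=1.
Set up (k + 2)·f(k+1) − (k + 4)·f(k) − (1) = 0.
Bound: deg f ≤ 2.
Solve for f: f(k) = k*(k + 5)/12 (degree 2 ≤ 2).
R(k) = B(k−1)·f(k)/C(k) = k*(k + 4)*(k + 5)/12; s_k = R·t_k = k*(-k - 5)/(3*(k + 2)*(k + 3)).
s_(k+1) − s_k = -4/(k**3 + 9*k**2 + 26*k + 24) = t_k.
Σ_(k=3)^(10) t_k = s_(11) − s_(3) = -88/273 − (-4/15) = -76/1365.

Σ = -76/1365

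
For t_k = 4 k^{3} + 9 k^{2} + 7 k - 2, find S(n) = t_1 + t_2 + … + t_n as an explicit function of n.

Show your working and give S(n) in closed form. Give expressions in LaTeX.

Compute t_(k+1)/t_k: get (4*k**3 + 21*k**2 + 37*k + 18)/(4*k**3 + 9*k**2 + 7*k - 2).
Gosper form: A/B · C(k+1)/C(k) with A=1, B=1, C=k**3 + 9*k**2/4 + 7*k/4 - 1/2.
Set up (1)·f(k+1) − (1)·f(k) − (k**3 + 9*k**2/4 + 7*k/4 - 1/2) = 0.
d = 4 from the (0,0,3) case.
Solve for f: f(k) = k*(k**3 + k**2 - 4)/4 (degree 4 ≤ 4).
Certificate R = B(k−1)f/C = k*(k**3 + k**2 - 4)/(4*k**3 + 9*k**2 + 7*k - 2) gives s_k = k*(k**3 + k**2 - 4).
Check: Δs_k = 4*k**3 + 9*k**2 + 7*k - 2. ✓
s_(n+1) = n**4 + 5*n**3 + 9*n**2 + 3*n - 2 and s_(1) = -2, so S(n) = n*(n**3 + 5*n**2 + 9*n + 3).

S(n) = n \left(n^{3} + 5 n^{2} + 9 n + 3\right)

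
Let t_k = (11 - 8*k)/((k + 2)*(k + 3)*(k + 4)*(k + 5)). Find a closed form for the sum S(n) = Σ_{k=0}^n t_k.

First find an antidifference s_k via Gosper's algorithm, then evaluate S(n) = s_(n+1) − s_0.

S(n) = (n**3 + 12*n**2 + 143*n + 132)/(24*(n**3 + 12*n**2 + 47*n + 60))

The ratio is (k + 2)*(8*k - 3)/((k + 6)*(8*k - 11)).
Factor: A=k + 2; B=k + 6; C=k - 11/8.
Solve (k + 2)·f(k+1) − (k + 5)·f(k) = k - 11/8.
Degrees (1,1,1) ⇒ d ≤ 3.
Coefficient equations give f(k) = -k*(k**2 + 9*k + 122)/192.
Get s_k = R·t_k = k*(k**2 + 9*k + 122)/(24*(k + 2)*(k + 3)*(k + 4)) with R(k) = B(k−1)f(k)/C(k) = -k*(k + 5)*(k**2 + 9*k + 122)/(24*(8*k - 11)).
Δs = (11 - 8*k)/(k**4 + 14*k**3 + 71*k**2 + 154*k + 120), as required.
Telescope: S(n) = s_(n+1) − s_(0) = (n**3 + 12*n**2 + 143*n + 132)/(24*(n**3 + 12*n**2 + 47*n + 60)) − (0) = (n**3 + 12*n**2 + 143*n + 132)/(24*(n**3 + 12*n**2 + 47*n + 60)).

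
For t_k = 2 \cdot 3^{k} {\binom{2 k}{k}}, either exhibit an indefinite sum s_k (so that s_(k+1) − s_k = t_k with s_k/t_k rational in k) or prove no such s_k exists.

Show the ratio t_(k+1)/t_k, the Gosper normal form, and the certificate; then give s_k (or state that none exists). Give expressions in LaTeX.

none — t_k is not Gosper-summable

r(k) = 6*(2*k + 1)/(k + 1) after simplifying.
A = 12*k + 6, B = k + 1, C = 1.
Set up (12*k + 6)·f(k+1) − (k)·f(k) − (1) = 0.
From deg A=1, deg B=1, deg C=0: d=-1.
Negative degree bound (-1): no f exists, t_k not Gosper-summable.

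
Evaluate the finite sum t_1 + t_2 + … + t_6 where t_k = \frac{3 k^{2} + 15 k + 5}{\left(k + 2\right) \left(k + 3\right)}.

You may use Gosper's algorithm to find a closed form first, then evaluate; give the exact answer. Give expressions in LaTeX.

The ratio is (k + 2)*(15*k + 3*(k + 1)**2 + 20)/((k + 4)*(3*k**2 + 15*k + 5)).
Gosper form: A/B · C(k+1)/C(k) with A=k + 2, B=k + 4, C=k**2 + 5*k + 5/3.
Key eq: (k + 2)·f(k+1) = (k + 3)·f(k) + (k**2 + 5*k + 5/3).
From deg A=1, deg B=1, deg C=2: d=2.
A polynomial solution: f(k) = k*(6*k - 1)/6.
So s_k = (B(k−1)f/C)·t_k = (k*(k + 3)*(6*k - 1)/(2*(3*k**2 + 15*k + 5)))·t_k = k*(6*k - 1)/(2*(k + 2)).
Check: Δs_k = (3*k**2 + 15*k + 5)/(k**2 + 5*k + 6). ✓
Telescoping: Σ = s_(7) − s_(1) = 287/18 − (5/6) = 136/9.

Σ = 136/9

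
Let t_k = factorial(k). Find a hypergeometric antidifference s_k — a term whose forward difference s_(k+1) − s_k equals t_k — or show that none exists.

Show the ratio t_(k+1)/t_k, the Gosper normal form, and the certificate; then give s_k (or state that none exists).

none (Gosper's algorithm certifies no s_k)

Compute t_(k+1)/t_k: get k + 1.
So A=k + 1 and B=1, with C=1.
f must satisfy (k + 1)·f(k+1) − (1)·f(k) = 1.
d = -1 from the (1,0,0) case.
Negative degree bound (-1): no f exists, t_k not Gosper-summable.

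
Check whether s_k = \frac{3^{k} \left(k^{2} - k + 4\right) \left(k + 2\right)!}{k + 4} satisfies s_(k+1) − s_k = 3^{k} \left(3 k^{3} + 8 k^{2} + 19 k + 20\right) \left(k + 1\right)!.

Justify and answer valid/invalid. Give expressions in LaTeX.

s_(k+1) = 3**(k + 1)*(k**2 + k + 4)*factorial(k + 3)/(k + 5)
s_(k+1) − s_k = 3**k*(3*k**4 + 23*k**3 + 65*k**2 + 121*k + 124)*factorial(k + 2)/((k + 4)*(k + 5))
(s_(k+1) − s_k) − t_k = -2*3**k*(3*k**4 + 20*k**3 + 50*k**2 + 97*k + 76)*factorial(k + 1)/((k + 4)*(k + 5))

Invalid: residual - \frac{2 \cdot 3^{k} \left(3 k^{4} + 20 k^{3} + 50 k^{2} + 97 k + 76\right) \left(k + 1\right)!}{\left(k + 4\right) \left(k + 5\right)} ≠ 0.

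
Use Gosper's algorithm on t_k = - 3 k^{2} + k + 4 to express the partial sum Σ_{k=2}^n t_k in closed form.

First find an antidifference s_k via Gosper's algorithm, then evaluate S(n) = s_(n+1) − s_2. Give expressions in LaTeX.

The ratio is (k - 3*(k + 1)**2 + 5)/(-3*k**2 + k + 4).
Factor: A=1; B=1; C=k**2 - k/3 - 4/3.
Need (1)·f(k+1) − (1)·f(k) = k**2 - k/3 - 4/3.
Bound: deg f ≤ 3.
Solving with deg f ≤ 3: f(k) = k*(k - 3)*(k + 1)/3.
Certificate R = B(k−1)f/C = k*(k - 3)/(3*k - 4) gives s_k = k*(-k**2 + 2*k + 3).
Check: Δs_k = -3*k**2 + k + 4. ✓
Evaluate: s_(n+1) = -n**3 - n**2 + 4*n + 4; subtract s_(2) = 6 ⇒ S(n) = -n**3 - n**2 + 4*n - 2.

S(n) = - n^{3} - n^{2} + 4 n - 2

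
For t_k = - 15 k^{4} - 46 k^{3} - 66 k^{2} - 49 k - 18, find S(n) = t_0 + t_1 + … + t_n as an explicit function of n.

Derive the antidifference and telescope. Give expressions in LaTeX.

Compute t_(k+1)/t_k: get (15*k**4 + 106*k**3 + 294*k**2 + 379*k + 194)/(15*k**4 + 46*k**3 + 66*k**2 + 49*k + 18).
A = 1, B = 1, C = k**4 + 46*k**3/15 + 22*k**2/5 + 49*k/15 + 6/5.
Set up (1)·f(k+1) − (1)·f(k) − (k**4 + 46*k**3/15 + 22*k**2/5 + 49*k/15 + 6/5) = 0.
Bound: deg f ≤ 5.
Coefficient equations give f(k) = k*(3*k**4 + 4*k**3 + 4*k**2 + 3*k + 4)/15.
R(k) = B(k−1)·f(k)/C(k) = k*(3*k**4 + 4*k**3 + 4*k**2 + 3*k + 4)/(15*k**4 + 46*k**3 + 66*k**2 + 49*k + 18); s_k = R·t_k = k*(-3*k**4 - 4*k**3 - 4*k**2 - 3*k - 4).
Check: Δs_k = -15*k**4 - 46*k**3 - 66*k**2 - 49*k - 18. ✓
s_(n+1) = -3*n**5 - 19*n**4 - 50*n**3 - 69*n**2 - 53*n - 18 and s_(0) = 0, so S(n) = -3*n**5 - 19*n**4 - 50*n**3 - 69*n**2 - 53*n - 18.

S(n) = - 3 n^{5} - 19 n^{4} - 50 n^{3} - 69 n^{2} - 53 n - 18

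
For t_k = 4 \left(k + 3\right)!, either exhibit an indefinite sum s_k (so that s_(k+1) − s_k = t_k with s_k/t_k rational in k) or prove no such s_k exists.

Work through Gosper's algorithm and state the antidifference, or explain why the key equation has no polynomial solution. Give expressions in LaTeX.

no hypergeometric antidifference exists

The ratio is k + 4.
Factor: A=k + 4; B=1; C=1.
Set up (k + 4)·f(k+1) − (1)·f(k) − (1) = 0.
d = -1 from the (1,0,0) case.
deg f ≤ -1 is impossible — no certificate.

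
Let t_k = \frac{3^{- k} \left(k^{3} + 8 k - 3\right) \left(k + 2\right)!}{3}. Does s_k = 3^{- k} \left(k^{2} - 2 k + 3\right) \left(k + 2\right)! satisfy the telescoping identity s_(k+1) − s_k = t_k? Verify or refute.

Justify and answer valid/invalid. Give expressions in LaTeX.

s_(k+1) = (k**2 + 2)*factorial(k + 3)/(3*3**k)
s_(k+1) − s_k = (k**3 + 8*k - 3)*factorial(k + 2)/(3*3**k)
(s_(k+1) − s_k) − t_k = 0

Valid: the claim telescopes to t_k.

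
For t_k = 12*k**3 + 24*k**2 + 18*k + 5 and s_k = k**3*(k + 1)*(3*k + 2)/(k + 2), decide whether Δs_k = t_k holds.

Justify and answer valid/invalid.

s_(k+1) = (k + 1)**3*(k + 2)*(3*k + 5)/(k + 3)
s_(k+1) − s_k = (12*k**5 + 75*k**4 + 164*k**3 + 173*k**2 + 92*k + 20)/(k**2 + 5*k + 6)
(s_(k+1) − s_k) − t_k = (-9*k**4 - 46*k**3 - 66*k**2 - 41*k - 10)/(k**2 + 5*k + 6)

Invalid: residual (-9*k**4 - 46*k**3 - 66*k**2 - 41*k - 10)/(k**2 + 5*k + 6) ≠ 0.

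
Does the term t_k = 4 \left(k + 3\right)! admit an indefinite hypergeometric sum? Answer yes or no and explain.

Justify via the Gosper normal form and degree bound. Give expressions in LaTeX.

Ratio r(k) = k + 4.
A = k + 4, B = 1, C = 1.
f must satisfy (k + 4)·f(k+1) − (1)·f(k) = 1.
Bound: deg f ≤ -1.
Negative degree bound (-1): no f exists, t_k not Gosper-summable.

No — key equation has no polynomial f.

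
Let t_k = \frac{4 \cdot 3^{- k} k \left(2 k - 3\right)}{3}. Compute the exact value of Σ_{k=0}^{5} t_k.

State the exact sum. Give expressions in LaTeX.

Compute t_(k+1)/t_k: get (k + 1)*(2*k - 1)/(3*k*(2*k - 3)).
Factor: A=1/3; B=1; C=k**2 - 3*k/2.
f must satisfy (1/3)·f(k+1) − (1)·f(k) = k**2 - 3*k/2.
From deg A=0, deg B=0, deg C=2: d=2.
Match coefficients ⇒ f(k) = -3*(4*k**2 - 2*k + 1)/8.
R(k) = B(k−1)·f(k)/C(k) = -3*(4*k**2 - 2*k + 1)/(4*k*(2*k - 3)); s_k = R·t_k = (-4*k**2 + 2*k - 1)/3**k.
Verify: 4*k*(2*k - 3)/(3*3**k) matches t_k.
Sum = s_(6) − s_(0); s_(6) = -133/729, s_(0) = -1 ⇒ 596/729.

Σ = 596/729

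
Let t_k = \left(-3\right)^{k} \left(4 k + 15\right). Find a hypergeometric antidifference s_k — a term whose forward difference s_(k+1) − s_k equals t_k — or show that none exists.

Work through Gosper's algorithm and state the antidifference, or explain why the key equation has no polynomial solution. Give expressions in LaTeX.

Ratio r(k) = 3*(-4*k - 19)/(4*k + 15).
So A=-3 and B=1, with C=k + 15/4.
Set up (-3)·f(k+1) − (1)·f(k) − (k + 15/4) = 0.
d = 1 from the (0,0,1) case.
Coefficient equations give f(k) = -(k + 3)/4.
R(k) = B(k−1)·f(k)/C(k) = -(k + 3)/(4*k + 15); s_k = R·t_k = (-3)**k*(-k - 3).
Verify: (-3)**k*(4*k + 15) matches t_k.

s_k = \left(-3\right)^{k} \left(- k - 3\right)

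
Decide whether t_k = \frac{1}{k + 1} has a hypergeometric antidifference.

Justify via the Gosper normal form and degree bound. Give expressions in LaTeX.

No; the coefficient equations for f are inconsistent.

r(k) = (k + 1)/(k + 2) after simplifying.
Normal form (A,B,C) = (k + 1, k + 2, 1).
Solve (k + 1)·f(k+1) − (k + 1)·f(k) = 1.
Degrees (1,1,0) ⇒ d ≤ 0.
f = c0 ⇒ A·f(k+1) − B(k−1)·f(k) − C = -1. The system {-1 = 0} is inconsistent; no antidifference.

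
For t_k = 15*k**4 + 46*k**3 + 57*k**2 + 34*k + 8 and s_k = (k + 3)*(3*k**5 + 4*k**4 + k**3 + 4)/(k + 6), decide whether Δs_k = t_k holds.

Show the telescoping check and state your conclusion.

Invalid: residual 12*(-3*k**5 - 33*k**4 - 83*k**3 - 94*k**2 - 53*k - 11)/(k**2 + 13*k + 42) ≠ 0.

s_(k+1) = (k + 4)*(3*(k + 1)**5 + 4*(k + 1)**4 + (k + 1)**3 + 4)/(k + 7)
s_(k+1) − s_k = (15*k**6 + 205*k**5 + 889*k**4 + 1711*k**3 + 1716*k**2 + 896*k + 204)/(k**2 + 13*k + 42)
(s_(k+1) − s_k) − t_k = 12*(-3*k**5 - 33*k**4 - 83*k**3 - 94*k**2 - 53*k - 11)/(k**2 + 13*k + 42)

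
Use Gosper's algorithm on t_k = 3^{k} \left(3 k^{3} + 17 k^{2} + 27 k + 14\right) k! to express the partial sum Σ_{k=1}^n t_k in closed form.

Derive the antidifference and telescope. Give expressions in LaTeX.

S(n) = 3 \cdot 3^{n} n^{3} n! + 18 \cdot 3^{n} n^{2} n! + 30 \cdot 3^{n} n n! + 15 \cdot 3^{n} n! - 15

Step 1: r(k) = 3*(3*k**4 + 29*k**3 + 96*k**2 + 131*k + 61)/(3*k**3 + 17*k**2 + 27*k + 14).
Gosper form: A/B · C(k+1)/C(k) with A=3*k + 3, B=1, C=k**3 + 17*k**2/3 + 9*k + 14/3.
Solve (3*k + 3)·f(k+1) − (1)·f(k) = k**3 + 17*k**2/3 + 9*k + 14/3.
From deg A=1, deg B=0, deg C=3: d=2.
Solving with deg f ≤ 2: f(k) = (k**2 + 3*k + 1)/3.
Get s_k = R·t_k = 3**k*(k**2 + 3*k + 1)*factorial(k) with R(k) = B(k−1)f(k)/C(k) = (k**2 + 3*k + 1)/(3*k**3 + 17*k**2 + 27*k + 14).
s_(k+1) − s_k = 3**k*(3*k**3 + 17*k**2 + 27*k + 14)*factorial(k) = t_k.
s_(n+1) = 3**(n + 1)*(n**2 + 5*n + 5)*factorial(n + 1) and s_(1) = 15, so S(n) = 3*3**n*n**3*factorial(n) + 18*3**n*n**2*factorial(n) + 30*3**n*n*factorial(n) + 15*3**n*factorial(n) - 15.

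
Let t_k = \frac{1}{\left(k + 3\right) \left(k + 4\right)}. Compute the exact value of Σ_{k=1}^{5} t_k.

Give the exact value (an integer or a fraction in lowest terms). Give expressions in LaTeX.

Σ = 5/36

Compute t_(k+1)/t_k: get (k + 3)/(k + 5).
A = k + 3, B = k + 5, C = 1.
Key eq: (k + 3)·f(k+1) = (k + 4)·f(k) + (1).
From deg A=1, deg B=1, deg C=0: d=1.
Coefficient equations give f(k) = k/3.
Certificate R = B(k−1)f/C = k*(k + 4)/3 gives s_k = k/(3*(k + 3)).
Check: Δs_k = 1/(k**2 + 7*k + 12). ✓
Σ_(k=1)^(5) t_k = s_(6) − s_(1) = 2/9 − (1/12) = 5/36.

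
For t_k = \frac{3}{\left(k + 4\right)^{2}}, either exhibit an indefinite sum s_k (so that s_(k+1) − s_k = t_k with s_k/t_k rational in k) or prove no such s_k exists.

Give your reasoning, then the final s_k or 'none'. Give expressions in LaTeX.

no hypergeometric antidifference exists

Step 1: r(k) = (k + 4)**2/(k + 5)**2.
Normal form (A,B,C) = (k**2 + 8*k + 16, k**2 + 10*k + 25, 1).
Solve (k**2 + 8*k + 16)·f(k+1) − (k**2 + 8*k + 16)·f(k) = 1.
deg f ≤ 0 (via 2,2,0).
f = c0 ⇒ A·f(k+1) − B(k−1)·f(k) − C = -1. The system {-1 = 0} is inconsistent; no antidifference.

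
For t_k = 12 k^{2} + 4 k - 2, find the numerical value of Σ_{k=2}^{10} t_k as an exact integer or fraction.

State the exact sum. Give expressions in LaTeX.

Ratio r(k) = (6*k**2 + 14*k + 7)/(6*k**2 + 2*k - 1).
Normal form (A,B,C) = (1, 1, k**2 + k/3 - 1/6).
Need (1)·f(k+1) − (1)·f(k) = k**2 + k/3 - 1/6.
d = 3 from the (0,0,2) case.
Match coefficients ⇒ f(k) = k*(2*k**2 - 2*k - 1)/6.
R(k) = B(k−1)·f(k)/C(k) = k*(2*k**2 - 2*k - 1)/(6*k**2 + 2*k - 1); s_k = R·t_k = 2*k*(2*k**2 - 2*k - 1).
Δs = 12*k**2 + 4*k - 2, as required.
Telescoping: Σ = s_(11) − s_(2) = 4818 − (12) = 4806.

Σ = 4806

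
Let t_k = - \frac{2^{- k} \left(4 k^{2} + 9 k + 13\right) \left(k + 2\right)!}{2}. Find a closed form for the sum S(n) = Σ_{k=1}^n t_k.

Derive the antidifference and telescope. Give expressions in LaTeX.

S(n) = 15 - 2 \cdot 2^{- n} n \left(n + 3\right)! - \frac{5 \cdot 2^{- n} \left(n + 3\right)!}{2}

Compute t_(k+1)/t_k: get (k + 3)*(9*k + 4*(k + 1)**2 + 22)/(2*(4*k**2 + 9*k + 13)).
Take A(k)=k/2 + 3/2, B(k)=1, C(k)=k**2 + 9*k/4 + 13/4.
Key eq: (k/2 + 3/2)·f(k+1) = (1)·f(k) + (k**2 + 9*k/4 + 13/4).
d = 1 from the (1,0,2) case.
Solve for f: f(k) = (4*k + 1)/2 (degree 1 ≤ 1).
Then R = B(k−1)f/C = 2*(4*k + 1)/(4*k**2 + 9*k + 13), so s_k = R(k)·t_k = -(4*k + 1)*factorial(k + 2)/2**k.
Check: Δs_k = -(4*k**2 + 9*k + 13)*factorial(k + 2)/(2*2**k). ✓
Telescope: S(n) = s_(n+1) − s_(1) = -2**(-n - 1)*(4*n + 5)*factorial(n + 3) − (-15) = 15 - 2*n*factorial(n + 3)/2**n - 5*factorial(n + 3)/(2*2**n).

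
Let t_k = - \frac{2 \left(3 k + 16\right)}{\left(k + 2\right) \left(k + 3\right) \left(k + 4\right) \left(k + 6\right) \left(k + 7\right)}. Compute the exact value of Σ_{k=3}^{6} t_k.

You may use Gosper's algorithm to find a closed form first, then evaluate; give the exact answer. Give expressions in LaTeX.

Ratio r(k) = (k + 2)*(k + 6)*(3*k + 19)/((k + 5)*(k + 8)*(3*k + 16)).
Gosper form: A/B · C(k+1)/C(k) with A=k + 2, B=k + 8, C=k**2 + 31*k/3 + 80/3.
Key eq: (k + 2)·f(k+1) = (k + 7)·f(k) + (k**2 + 31*k/3 + 80/3).
Degrees (1,1,2) ⇒ d ≤ 5.
Solve for f: f(k) = k*(k + 4)*(k + 5)*(k**2 + 11*k + 36)/108 (degree 5 ≤ 5).
Then R = B(k−1)f/C = k*(k + 4)*(k + 7)*(k**2 + 11*k + 36)/(36*(3*k + 16)), so s_k = R(k)·t_k = k*(-k**2 - 11*k - 36)/(18*(k**3 + 11*k**2 + 36*k + 36)).
Verify: 2*(-3*k - 16)/(k**5 + 22*k**4 + 185*k**3 + 740*k**2 + 1404*k + 1008) matches t_k.
Evaluate s at k=7 and k=3: -7/130 and -13/270; difference -2/351.

Σ = -2/351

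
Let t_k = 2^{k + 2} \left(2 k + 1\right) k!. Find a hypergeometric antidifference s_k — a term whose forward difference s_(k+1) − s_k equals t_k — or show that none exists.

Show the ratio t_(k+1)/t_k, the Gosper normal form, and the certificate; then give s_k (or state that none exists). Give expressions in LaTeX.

t_(k+1)/t_k = 2*(k + 1)*(2*k + 3)/(2*k + 1).
Take A(k)=2*k + 2, B(k)=1, C(k)=k + 1/2.
f must satisfy (2*k + 2)·f(k+1) − (1)·f(k) = k + 1/2.
d = 0 from the (1,0,1) case.
Match coefficients ⇒ f(k) = 1/2.
So s_k = (B(k−1)f/C)·t_k = (1/(2*k + 1))·t_k = 2**(k + 2)*factorial(k).
s_(k+1) − s_k = 2**(k + 2)*(2*k + 1)*factorial(k) = t_k.

s_k = 2^{k + 2} k!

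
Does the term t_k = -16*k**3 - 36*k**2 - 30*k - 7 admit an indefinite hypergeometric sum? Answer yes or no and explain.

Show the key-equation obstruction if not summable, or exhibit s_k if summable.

The ratio is (16*k**3 + 84*k**2 + 150*k + 89)/(16*k**3 + 36*k**2 + 30*k + 7).
Normal form (A,B,C) = (1, 1, k**3 + 9*k**2/4 + 15*k/8 + 7/16).
Key eq: (1)·f(k+1) = (1)·f(k) + (k**3 + 9*k**2/4 + 15*k/8 + 7/16).
deg f ≤ 4 (via 0,0,3).
A polynomial solution: f(k) = k*(2*k - 1)*(2*k**2 + 3*k + 2)/16.
Get s_k = R·t_k = k*(-4*k**3 - 4*k**2 - k + 2) with R(k) = B(k−1)f(k)/C(k) = k*(2*k - 1)*(2*k**2 + 3*k + 2)/(16*k**3 + 36*k**2 + 30*k + 7).
Verify: -16*k**3 - 36*k**2 - 30*k - 7 matches t_k.

Yes. s_k = k*(-4*k**3 - 4*k**2 - k + 2).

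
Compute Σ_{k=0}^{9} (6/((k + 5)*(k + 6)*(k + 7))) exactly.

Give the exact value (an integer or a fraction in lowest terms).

Step 1: r(k) = (k + 5)/(k + 8).
Take A(k)=k + 5, B(k)=k + 8, C(k)=1.
Solve (k + 5)·f(k+1) − (k + 7)·f(k) = 1.
deg f ≤ 2 (via 1,1,0).
Match coefficients ⇒ f(k) = k*(k + 11)/60.
Get s_k = R·t_k = k*(k + 11)/(10*(k + 5)*(k + 6)) with R(k) = B(k−1)f(k)/C(k) = k*(k + 7)*(k + 11)/60.
Δs = 6/(k**3 + 18*k**2 + 107*k + 210), as required.
Evaluate s at k=10 and k=0: 7/80 and 0; difference 7/80.

Σ = 7/80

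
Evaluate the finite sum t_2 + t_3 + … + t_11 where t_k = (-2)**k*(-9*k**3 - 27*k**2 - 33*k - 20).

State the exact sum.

Σ = 23060320

Compute t_(k+1)/t_k: get 2*(-9*k**3 - 54*k**2 - 114*k - 89)/(9*k**3 + 27*k**2 + 33*k + 20).
Take A(k)=-2, B(k)=1, C(k)=k**3 + 3*k**2 + 11*k/3 + 20/9.
Key eq: (-2)·f(k+1) = (1)·f(k) + (k**3 + 3*k**2 + 11*k/3 + 20/9).
From deg A=0, deg B=0, deg C=3: d=3.
Coefficient equations give f(k) = -(3*k**3 + 3*k**2 + k + 2)/9.
R(k) = B(k−1)·f(k)/C(k) = -(3*k**3 + 3*k**2 + k + 2)/(9*k**3 + 27*k**2 + 33*k + 20); s_k = R·t_k = (-2)**k*(3*k**3 + 3*k**2 + k + 2).
Check: Δs_k = (-2)**k*(-9*k**3 - 27*k**2 - 33*k - 20). ✓
Sum = s_(12) − s_(2); s_(12) = 23060480, s_(2) = 160 ⇒ 23060320.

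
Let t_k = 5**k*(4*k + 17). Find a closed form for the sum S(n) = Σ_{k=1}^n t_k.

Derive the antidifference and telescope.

Ratio r(k) = 5*(4*k + 21)/(4*k + 17).
So A=5 and B=1, with C=k + 17/4.
Set up (5)·f(k+1) − (1)·f(k) − (k + 17/4) = 0.
Bound: deg f ≤ 1.
Solving with deg f ≤ 1: f(k) = (k + 3)/4.
Get s_k = R·t_k = 5**k*(k + 3) with R(k) = B(k−1)f(k)/C(k) = (k + 3)/(4*k + 17).
Δs = 5**k*(4*k + 17), as required.
Evaluate: s_(n+1) = 5**(n + 1)*(n + 4); subtract s_(1) = 20 ⇒ S(n) = 5*5**n*n + 20*5**n - 20.

S(n) = 5*5**n*n + 20*5**n - 20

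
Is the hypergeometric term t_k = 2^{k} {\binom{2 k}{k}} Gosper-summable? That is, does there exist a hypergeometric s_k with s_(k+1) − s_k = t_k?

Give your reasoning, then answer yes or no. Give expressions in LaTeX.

Compute t_(k+1)/t_k: get 4*(2*k + 1)/(k + 1).
Normal form (A,B,C) = (8*k + 4, k + 1, 1).
f must satisfy (8*k + 4)·f(k+1) − (k)·f(k) = 1.
From deg A=1, deg B=1, deg C=0: d=-1.
Bound -1 < 0, so the key equation has no polynomial solution.

No — key equation has no polynomial f.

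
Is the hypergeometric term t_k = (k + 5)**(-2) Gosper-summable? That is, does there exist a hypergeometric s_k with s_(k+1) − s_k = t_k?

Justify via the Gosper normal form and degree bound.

Step 1: r(k) = (k + 5)**2/(k + 6)**2.
So A=k**2 + 10*k + 25 and B=k**2 + 12*k + 36, with C=1.
Need (k**2 + 10*k + 25)·f(k+1) − (k**2 + 10*k + 25)·f(k) = 1.
From deg A=2, deg B=2, deg C=0: d=0.
Write f(k) = c0. Then LHS − RHS = -1, requiring -1 = 0: contradictory. No certificate.

No; the coefficient equations for f are inconsistent.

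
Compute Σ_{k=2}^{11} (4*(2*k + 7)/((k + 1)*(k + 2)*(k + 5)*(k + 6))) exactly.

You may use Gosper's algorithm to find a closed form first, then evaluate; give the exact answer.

Ratio r(k) = (k + 1)*(k + 5)*(2*k + 9)/((k + 3)*(k + 7)*(2*k + 7)).
Factor: A=k + 1; B=k + 7; C=k**3 + 21*k**2/2 + 73*k/2 + 42.
Key eq: (k + 1)·f(k+1) = (k + 6)·f(k) + (k**3 + 21*k**2/2 + 73*k/2 + 42).
Bound: deg f ≤ 5.
Coefficient equations give f(k) = k*(k + 2)*(k + 3)*(k + 4)*(k + 6)/10.
R(k) = B(k−1)·f(k)/C(k) = k*(k + 2)*(k + 6)**2/(5*(2*k + 7)); s_k = R·t_k = 4*k*(k + 6)/(5*(k**2 + 6*k + 5)).
Check: Δs_k = 4*(2*k + 7)/(k**4 + 14*k**3 + 65*k**2 + 112*k + 60). ✓
Σ_(k=2)^(11) t_k = s_(12) − s_(2) = 864/1105 − (64/105) = 800/4641.

Σ = 800/4641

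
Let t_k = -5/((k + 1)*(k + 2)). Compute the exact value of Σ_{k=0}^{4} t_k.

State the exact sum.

Σ = -25/6

The ratio is (k + 1)/(k + 3).
Normal form (A,B,C) = (k + 1, k + 3, 1).
Key eq: (k + 1)·f(k+1) = (k + 2)·f(k) + (1).
From deg A=1, deg B=1, deg C=0: d=1.
Solve for f: f(k) = k (degree 1 ≤ 1).
Get s_k = R·t_k = -5*k/(k + 1) with R(k) = B(k−1)f(k)/C(k) = k*(k + 2).
Δs = -5/(k**2 + 3*k + 2), as required.
Evaluate s at k=5 and k=0: -25/6 and 0; difference -25/6.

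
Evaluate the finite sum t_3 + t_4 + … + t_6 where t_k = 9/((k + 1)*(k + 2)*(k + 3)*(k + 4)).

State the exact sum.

r(k) = (k + 1)/(k + 5) after simplifying.
Gosper form: A/B · C(k+1)/C(k) with A=k + 1, B=k + 5, C=1.
Need (k + 1)·f(k+1) − (k + 4)·f(k) = 1.
deg f ≤ 3 (via 1,1,0).
Match coefficients ⇒ f(k) = k*(k**2 + 6*k + 11)/18.
Get s_k = R·t_k = k*(k**2 + 6*k + 11)/(2*(k + 1)*(k + 2)*(k + 3)) with R(k) = B(k−1)f(k)/C(k) = k*(k + 4)*(k**2 + 6*k + 11)/18.
s_(k+1) − s_k = 9/(k**4 + 10*k**3 + 35*k**2 + 50*k + 24) = t_k.
Evaluate s at k=7 and k=3: 119/240 and 19/40; difference 1/48.

Σ = 1/48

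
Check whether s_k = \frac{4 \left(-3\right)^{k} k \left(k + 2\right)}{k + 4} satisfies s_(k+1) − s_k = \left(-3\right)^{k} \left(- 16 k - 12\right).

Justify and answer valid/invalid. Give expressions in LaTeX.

s_(k+1) = 4*(-3)**(k + 1)*(k + 1)*(k + 3)/(k + 5)
s_(k+1) − s_k = (-3)**k*(-16*k**3 - 124*k**2 - 268*k - 144)/(k**2 + 9*k + 20)
(s_(k+1) − s_k) − t_k = 32*(-3)**k*(k**2 + 5*k + 3)/(k**2 + 9*k + 20)

Invalid: residual \frac{32 \left(-3\right)^{k} \left(k^{2} + 5 k + 3\right)}{k^{2} + 9 k + 20} ≠ 0.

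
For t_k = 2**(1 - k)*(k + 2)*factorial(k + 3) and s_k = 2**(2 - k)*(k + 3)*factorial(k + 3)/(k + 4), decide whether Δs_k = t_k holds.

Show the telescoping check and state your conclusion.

s_(k+1) = 2**(1 - k)*(k + 4)*factorial(k + 4)/(k + 5)
s_(k+1) − s_k = 2**(1 - k)*(k**3 + 10*k**2 + 32*k + 34)*factorial(k + 3)/((k + 4)*(k + 5))
(s_(k+1) − s_k) − t_k = -2**(1 - k)*(k**2 + 6*k + 6)*factorial(k + 3)/((k + 4)*(k + 5))

Invalid: residual -2**(1 - k)*(k**2 + 6*k + 6)*factorial(k + 3)/((k + 4)*(k + 5)) ≠ 0.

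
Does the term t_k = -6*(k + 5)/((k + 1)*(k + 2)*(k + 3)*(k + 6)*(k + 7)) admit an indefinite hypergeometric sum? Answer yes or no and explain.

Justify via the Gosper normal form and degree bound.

r(k) = (k + 1)*(k + 6)**2/((k + 4)*(k + 5)*(k + 8)) after simplifying.
Factor: A=k + 1; B=k + 8; C=k**3 + 14*k**2 + 65*k + 100.
f must satisfy (k + 1)·f(k+1) − (k + 7)·f(k) = k**3 + 14*k**2 + 65*k + 100.
Bound: deg f ≤ 6.
Coefficient equations give f(k) = k*(k + 3)*(k + 4)**2*(k + 5)**2/36.
R(k) = B(k−1)·f(k)/C(k) = k*(k + 3)*(k + 4)*(k + 7)/36; s_k = R·t_k = k*(-k**2 - 9*k - 20)/(6*(k**3 + 9*k**2 + 20*k + 12)).
Verify: 6*(-k - 5)/(k**5 + 19*k**4 + 131*k**3 + 401*k**2 + 540*k + 252) matches t_k.

Yes. s_k = k*(-k**2 - 9*k - 20)/(6*(k**3 + 9*k**2 + 20*k + 12)).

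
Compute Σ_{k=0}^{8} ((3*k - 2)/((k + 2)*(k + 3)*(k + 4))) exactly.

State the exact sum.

Step 1: r(k) = (k + 2)*(3*k + 1)/((k + 5)*(3*k - 2)).
A = k + 2, B = k + 5, C = k - 2/3.
Need (k + 2)·f(k+1) − (k + 4)·f(k) = k - 2/3.
d = 2 from the (1,1,1) case.
A polynomial solution: f(k) = k*(k - 4)/9.
R(k) = B(k−1)·f(k)/C(k) = k*(k - 4)*(k + 4)/(3*(3*k - 2)); s_k = R·t_k = k*(k - 4)/(3*(k + 2)*(k + 3)).
Check: Δs_k = (3*k - 2)/(k**3 + 9*k**2 + 26*k + 24). ✓
Sum = s_(9) − s_(0); s_(9) = 5/44, s_(0) = 0 ⇒ 5/44.

Σ = 5/44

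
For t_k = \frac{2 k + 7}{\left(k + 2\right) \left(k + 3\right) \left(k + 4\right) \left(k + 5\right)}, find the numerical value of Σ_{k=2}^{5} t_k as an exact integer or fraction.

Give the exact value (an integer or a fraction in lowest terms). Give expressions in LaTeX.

t_(k+1)/t_k = (k + 2)*(2*k + 9)/((k + 6)*(2*k + 7)).
Gosper form: A/B · C(k+1)/C(k) with A=k + 2, B=k + 6, C=k + 7/2.
Need (k + 2)·f(k+1) − (k + 5)·f(k) = k + 7/2.
deg f ≤ 3 (via 1,1,1).
Solve for f: f(k) = k*(k + 3)*(k + 6)/16 (degree 3 ≤ 3).
So s_k = (B(k−1)f/C)·t_k = (k*(k + 3)*(k + 5)*(k + 6)/(8*(2*k + 7)))·t_k = k*(k + 6)/(8*(k**2 + 6*k + 8)).
Δs = (2*k + 7)/(k**4 + 14*k**3 + 71*k**2 + 154*k + 120), as required.
Telescoping: Σ = s_(6) − s_(2) = 9/80 − (1/12) = 7/240.

Σ = 7/240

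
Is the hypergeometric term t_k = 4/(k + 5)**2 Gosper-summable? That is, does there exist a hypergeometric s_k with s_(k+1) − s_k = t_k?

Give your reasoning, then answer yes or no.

No. Not Gosper-summable.

r(k) = (k + 5)**2/(k + 6)**2 after simplifying.
Factor: A=k**2 + 10*k + 25; B=k**2 + 12*k + 36; C=1.
Set up (k**2 + 10*k + 25)·f(k+1) − (k**2 + 10*k + 25)·f(k) − (1) = 0.
Degrees (2,2,0) ⇒ d ≤ 0.
Generic f = c0 gives residual -1; -1 = 0 cannot hold, so t_k is not Gosper-summable.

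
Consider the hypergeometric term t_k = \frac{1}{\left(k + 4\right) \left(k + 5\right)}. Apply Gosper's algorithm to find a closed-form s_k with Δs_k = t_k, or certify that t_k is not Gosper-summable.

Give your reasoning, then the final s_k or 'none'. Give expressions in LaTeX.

s_k = \frac{k}{4 \left(k + 4\right)}

Ratio r(k) = (k + 4)/(k + 6).
Take A(k)=k + 4, B(k)=k + 6, C(k)=1.
Set up (k + 4)·f(k+1) − (k + 5)·f(k) − (1) = 0.
d = 1 from the (1,1,0) case.
A polynomial solution: f(k) = k/4.
Get s_k = R·t_k = k/(4*(k + 4)) with R(k) = B(k−1)f(k)/C(k) = k*(k + 5)/4.
Verify: 1/(k**2 + 9*k + 20) matches t_k.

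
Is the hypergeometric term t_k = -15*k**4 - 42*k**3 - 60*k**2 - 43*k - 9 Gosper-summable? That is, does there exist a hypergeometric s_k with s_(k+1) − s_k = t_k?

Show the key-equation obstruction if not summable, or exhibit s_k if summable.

Step 1: r(k) = (15*k**4 + 102*k**3 + 276*k**2 + 349*k + 169)/(15*k**4 + 42*k**3 + 60*k**2 + 43*k + 9).
A = 1, B = 1, C = k**4 + 14*k**3/5 + 4*k**2 + 43*k/15 + 3/5.
Solve (1)·f(k+1) − (1)·f(k) = k**4 + 14*k**3/5 + 4*k**2 + 43*k/15 + 3/5.
From deg A=0, deg B=0, deg C=4: d=5.
Coefficient equations give f(k) = k*(3*k**4 + 3*k**3 + 4*k**2 + 2*k - 3)/15.
R(k) = B(k−1)·f(k)/C(k) = k*(3*k**4 + 3*k**3 + 4*k**2 + 2*k - 3)/(15*k**4 + 42*k**3 + 60*k**2 + 43*k + 9); s_k = R·t_k = k*(-3*k**4 - 3*k**3 - 4*k**2 - 2*k + 3).
s_(k+1) − s_k = -15*k**4 - 42*k**3 - 60*k**2 - 43*k - 9 = t_k.

Yes. s_k = k*(-3*k**4 - 3*k**3 - 4*k**2 - 2*k + 3).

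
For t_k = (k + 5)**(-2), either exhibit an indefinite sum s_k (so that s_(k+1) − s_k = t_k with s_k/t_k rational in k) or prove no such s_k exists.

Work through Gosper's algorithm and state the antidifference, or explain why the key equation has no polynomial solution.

none — t_k is not Gosper-summable

r(k) = (k + 5)**2/(k + 6)**2 after simplifying.
Normal form (A,B,C) = (k**2 + 10*k + 25, k**2 + 12*k + 36, 1).
Set up (k**2 + 10*k + 25)·f(k+1) − (k**2 + 10*k + 25)·f(k) − (1) = 0.
d = 0 from the (2,2,0) case.
Write f(k) = c0. Then LHS − RHS = -1, requiring -1 = 0: contradictory. No certificate.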